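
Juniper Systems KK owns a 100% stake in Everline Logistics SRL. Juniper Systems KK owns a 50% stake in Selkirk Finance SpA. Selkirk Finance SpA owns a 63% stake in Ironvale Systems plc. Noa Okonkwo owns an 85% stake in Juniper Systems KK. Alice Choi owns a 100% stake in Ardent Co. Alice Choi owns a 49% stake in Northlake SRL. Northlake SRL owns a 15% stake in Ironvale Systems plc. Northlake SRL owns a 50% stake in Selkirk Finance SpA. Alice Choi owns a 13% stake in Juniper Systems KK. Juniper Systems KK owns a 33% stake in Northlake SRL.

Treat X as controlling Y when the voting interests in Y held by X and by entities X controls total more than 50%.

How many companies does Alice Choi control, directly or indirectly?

1

Alice holds 100% of Ardent, so Alice controls Ardent.
No other company's threshold is met.
Alice controls 1 company.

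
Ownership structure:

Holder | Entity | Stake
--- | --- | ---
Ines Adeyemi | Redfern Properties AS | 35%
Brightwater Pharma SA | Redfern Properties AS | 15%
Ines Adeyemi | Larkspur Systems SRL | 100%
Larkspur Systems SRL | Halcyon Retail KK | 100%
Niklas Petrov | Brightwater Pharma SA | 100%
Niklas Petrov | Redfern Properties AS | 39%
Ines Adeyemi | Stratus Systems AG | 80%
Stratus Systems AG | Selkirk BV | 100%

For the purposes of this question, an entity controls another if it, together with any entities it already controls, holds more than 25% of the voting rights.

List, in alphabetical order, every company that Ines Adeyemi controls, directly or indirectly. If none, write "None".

Halcyon Retail KK, Larkspur Systems SRL, Redfern Properties AS, Selkirk BV, Stratus Systems AG

Ines holds 35% of Redfern, so Ines controls Redfern.
Ines holds 80% of Stratus, so Ines controls Stratus.
Ines holds 100% of Larkspur, so Ines controls Larkspur.
Larkspur holds 100% of Halcyon, so Ines controls Halcyon.
Stratus holds 100% of Selkirk, so Ines controls Selkirk.
No other company's threshold is met.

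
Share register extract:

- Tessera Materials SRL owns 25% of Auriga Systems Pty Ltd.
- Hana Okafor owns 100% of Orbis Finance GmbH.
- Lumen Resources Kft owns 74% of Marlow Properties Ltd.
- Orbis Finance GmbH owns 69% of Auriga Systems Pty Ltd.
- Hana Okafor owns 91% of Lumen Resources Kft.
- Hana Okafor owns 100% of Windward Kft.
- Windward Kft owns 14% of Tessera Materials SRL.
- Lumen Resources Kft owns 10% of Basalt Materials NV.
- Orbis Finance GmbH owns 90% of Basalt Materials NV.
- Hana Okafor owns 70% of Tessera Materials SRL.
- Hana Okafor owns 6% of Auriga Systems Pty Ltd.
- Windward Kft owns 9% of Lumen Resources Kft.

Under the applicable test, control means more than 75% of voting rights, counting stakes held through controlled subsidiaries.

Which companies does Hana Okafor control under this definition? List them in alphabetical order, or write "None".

Auriga Systems Pty Ltd, Basalt Materials NV, Lumen Resources Kft, Orbis Finance GmbH, Tessera Materials SRL, Windward Kft

Hana holds 100% of Windward, so Hana controls Windward.
Hana and Windward together hold 70% + 14% = 84% of Tessera, so Hana controls Tessera.
Hana and Windward together hold 91% + 9% = 100% of Lumen, so Hana controls Lumen.
Hana holds 100% of Orbis, so Hana controls Orbis.
Lumen and Orbis together hold 10% + 90% = 100% of Basalt, so Hana controls Basalt.
Hana and Tessera and Orbis together hold 6% + 25% + 69% = 100% of Auriga, so Hana controls Auriga.
No other company's threshold is met.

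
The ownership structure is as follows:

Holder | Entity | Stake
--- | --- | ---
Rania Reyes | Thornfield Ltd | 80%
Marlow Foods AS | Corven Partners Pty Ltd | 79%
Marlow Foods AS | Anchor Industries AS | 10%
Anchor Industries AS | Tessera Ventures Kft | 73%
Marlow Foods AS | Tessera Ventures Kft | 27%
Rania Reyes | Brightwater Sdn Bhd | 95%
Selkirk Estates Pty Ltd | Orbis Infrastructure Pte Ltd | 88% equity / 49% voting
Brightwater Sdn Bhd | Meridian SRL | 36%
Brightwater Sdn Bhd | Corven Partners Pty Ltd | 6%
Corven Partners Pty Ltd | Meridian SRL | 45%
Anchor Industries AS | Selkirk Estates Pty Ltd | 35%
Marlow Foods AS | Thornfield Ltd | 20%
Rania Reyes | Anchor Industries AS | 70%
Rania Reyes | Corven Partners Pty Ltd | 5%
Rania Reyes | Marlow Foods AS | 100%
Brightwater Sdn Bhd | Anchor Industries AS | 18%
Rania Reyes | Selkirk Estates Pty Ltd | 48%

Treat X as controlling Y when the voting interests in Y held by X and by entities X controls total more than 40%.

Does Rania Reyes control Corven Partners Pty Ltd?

Yes

Rania holds 100% of Marlow, so Rania controls Marlow.
Rania holds 95% of Brightwater, so Rania controls Brightwater.
Brightwater and Rania and Marlow together hold 6% + 5% + 79% = 90% of Corven, so Rania controls Corven.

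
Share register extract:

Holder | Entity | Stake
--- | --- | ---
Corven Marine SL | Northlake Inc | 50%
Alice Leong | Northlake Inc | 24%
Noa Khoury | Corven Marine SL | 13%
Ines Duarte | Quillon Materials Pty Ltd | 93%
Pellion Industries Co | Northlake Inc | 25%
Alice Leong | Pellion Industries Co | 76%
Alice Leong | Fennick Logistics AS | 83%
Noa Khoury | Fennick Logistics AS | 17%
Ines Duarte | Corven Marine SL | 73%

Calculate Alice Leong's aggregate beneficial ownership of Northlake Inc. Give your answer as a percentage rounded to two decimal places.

43.00%

Alice reaches Northlake along 2 paths.
Direct stake: 24% = 24%.
Via Pellion: 76% × 25% = 19%.
Total: 24% + 19% = 43%.
Rounded: 43.00%.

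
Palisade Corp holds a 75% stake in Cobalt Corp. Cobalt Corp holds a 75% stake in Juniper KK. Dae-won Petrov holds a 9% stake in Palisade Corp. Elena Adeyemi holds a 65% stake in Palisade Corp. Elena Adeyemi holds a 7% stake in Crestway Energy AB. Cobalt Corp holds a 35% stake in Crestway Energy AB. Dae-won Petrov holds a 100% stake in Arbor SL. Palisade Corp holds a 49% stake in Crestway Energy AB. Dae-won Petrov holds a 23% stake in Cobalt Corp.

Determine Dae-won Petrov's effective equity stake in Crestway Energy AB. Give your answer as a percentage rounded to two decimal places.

14.82%

Dae-won reaches Crestway along 3 paths.
Via Palisade: 9% × 49% = 4.41%.
Via Cobalt: 23% × 35% = 8.05%.
Via Palisade → Cobalt: 9% × 75% × 35% = 2.3625%.
Total: 4.41% + 8.05% + 2.3625% = 14.8225%.
Rounded: 14.82%.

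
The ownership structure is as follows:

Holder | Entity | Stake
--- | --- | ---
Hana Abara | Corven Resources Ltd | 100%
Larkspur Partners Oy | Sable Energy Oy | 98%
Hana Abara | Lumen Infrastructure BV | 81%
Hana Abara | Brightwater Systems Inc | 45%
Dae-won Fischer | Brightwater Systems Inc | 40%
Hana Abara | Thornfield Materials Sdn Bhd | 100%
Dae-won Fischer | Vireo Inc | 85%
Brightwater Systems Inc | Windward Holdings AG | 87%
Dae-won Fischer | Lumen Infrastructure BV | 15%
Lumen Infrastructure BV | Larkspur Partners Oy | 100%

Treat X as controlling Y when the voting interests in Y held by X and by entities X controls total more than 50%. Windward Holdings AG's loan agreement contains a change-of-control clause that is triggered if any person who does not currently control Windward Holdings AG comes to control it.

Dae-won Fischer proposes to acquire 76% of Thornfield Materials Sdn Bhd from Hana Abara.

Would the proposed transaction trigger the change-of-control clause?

No

The purchase adds only to Dae-won's holdings (Hana's stake shrinks), so Dae-won is the only person who could newly come to control Windward.
Dae-won holds 85% of Vireo, so Dae-won controls Vireo.
Neither Dae-won nor any entity Dae-won controls holds any voting interest in Windward.
So before the transaction, Dae-won does not control Windward.
After the purchase, Dae-won holds 76% of Thornfield directly, and Hana's stake falls to 24%.
Dae-won holds 76% of Thornfield, so Dae-won controls Thornfield.
After the transaction, neither Dae-won nor any entity Dae-won controls holds a voting interest in Windward, so Dae-won still does not control it.
No new person acquires control, so the clause is not triggered.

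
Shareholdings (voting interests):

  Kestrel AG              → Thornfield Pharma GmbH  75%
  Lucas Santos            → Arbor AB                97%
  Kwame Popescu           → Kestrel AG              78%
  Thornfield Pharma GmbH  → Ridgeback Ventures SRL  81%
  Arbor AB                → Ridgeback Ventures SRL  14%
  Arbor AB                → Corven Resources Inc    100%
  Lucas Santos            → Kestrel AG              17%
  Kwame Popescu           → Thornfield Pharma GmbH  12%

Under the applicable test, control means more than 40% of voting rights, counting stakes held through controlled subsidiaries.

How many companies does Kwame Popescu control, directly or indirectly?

3

Kwame holds 78% of Kestrel, so Kwame controls Kestrel.
Kwame and Kestrel together hold 12% + 75% = 87% of Thornfield, so Kwame controls Thornfield.
Thornfield holds 81% of Ridgeback, so Kwame controls Ridgeback.
No other company's threshold is met.
Kwame controls 3 companies.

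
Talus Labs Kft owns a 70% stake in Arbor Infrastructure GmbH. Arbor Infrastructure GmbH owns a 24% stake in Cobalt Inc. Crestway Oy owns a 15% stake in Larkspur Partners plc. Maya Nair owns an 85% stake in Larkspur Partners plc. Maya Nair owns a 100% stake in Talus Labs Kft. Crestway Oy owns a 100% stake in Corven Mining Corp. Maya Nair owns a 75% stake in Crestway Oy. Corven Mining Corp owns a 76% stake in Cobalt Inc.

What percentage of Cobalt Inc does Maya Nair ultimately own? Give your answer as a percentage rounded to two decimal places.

73.80%

Maya reaches Cobalt along 2 paths.
Via Crestway → Corven: 75% × 100% × 76% = 57%.
Via Talus → Arbor: 100% × 70% × 24% = 16.8%.
Total: 57% + 16.8% = 73.8%.
Rounded: 73.80%.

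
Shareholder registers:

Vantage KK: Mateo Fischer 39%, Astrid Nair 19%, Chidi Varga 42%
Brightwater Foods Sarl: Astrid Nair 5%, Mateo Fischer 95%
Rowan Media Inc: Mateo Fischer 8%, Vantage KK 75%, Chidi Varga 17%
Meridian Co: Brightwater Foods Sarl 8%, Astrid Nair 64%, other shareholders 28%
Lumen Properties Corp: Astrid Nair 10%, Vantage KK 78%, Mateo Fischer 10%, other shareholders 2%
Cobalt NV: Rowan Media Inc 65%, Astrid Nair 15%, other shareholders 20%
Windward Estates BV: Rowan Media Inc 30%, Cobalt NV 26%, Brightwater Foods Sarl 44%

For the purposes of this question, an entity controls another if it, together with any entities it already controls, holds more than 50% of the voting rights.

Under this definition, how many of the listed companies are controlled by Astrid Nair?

Astrid holds 64% of Meridian, so Astrid controls Meridian.
No other company's threshold is met.
Astrid controls 1 company.

1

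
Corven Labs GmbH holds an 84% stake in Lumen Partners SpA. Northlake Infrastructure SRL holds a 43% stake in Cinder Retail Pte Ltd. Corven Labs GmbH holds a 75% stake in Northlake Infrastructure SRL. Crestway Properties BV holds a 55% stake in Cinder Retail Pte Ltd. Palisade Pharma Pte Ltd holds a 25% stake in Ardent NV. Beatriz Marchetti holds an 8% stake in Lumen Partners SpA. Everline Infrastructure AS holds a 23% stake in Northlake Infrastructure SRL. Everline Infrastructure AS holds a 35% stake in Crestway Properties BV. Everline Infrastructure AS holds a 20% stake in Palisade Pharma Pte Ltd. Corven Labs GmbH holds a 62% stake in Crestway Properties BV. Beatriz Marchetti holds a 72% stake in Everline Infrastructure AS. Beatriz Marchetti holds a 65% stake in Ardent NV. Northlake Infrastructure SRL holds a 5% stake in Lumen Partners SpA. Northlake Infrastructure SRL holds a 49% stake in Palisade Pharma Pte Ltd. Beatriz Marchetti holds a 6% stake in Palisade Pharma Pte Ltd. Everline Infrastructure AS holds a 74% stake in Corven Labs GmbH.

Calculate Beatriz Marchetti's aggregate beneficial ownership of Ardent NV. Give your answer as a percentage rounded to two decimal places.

77.02%

Beatriz reaches Ardent along 5 paths.
Direct stake: 65% = 65%.
Via Everline → Corven → Northlake → Palisade: 72% × 74% × 75% × 49% × 25% = 4.8951%.
Via Everline → Northlake → Palisade: 72% × 23% × 49% × 25% = 2.0286%.
Via Everline → Palisade: 72% × 20% × 25% = 3.6%.
Via Palisade: 6% × 25% = 1.5%.
Total: 65% + 4.8951% + 2.0286% + 3.6% + 1.5% = 77.0237%.
Rounded: 77.02%.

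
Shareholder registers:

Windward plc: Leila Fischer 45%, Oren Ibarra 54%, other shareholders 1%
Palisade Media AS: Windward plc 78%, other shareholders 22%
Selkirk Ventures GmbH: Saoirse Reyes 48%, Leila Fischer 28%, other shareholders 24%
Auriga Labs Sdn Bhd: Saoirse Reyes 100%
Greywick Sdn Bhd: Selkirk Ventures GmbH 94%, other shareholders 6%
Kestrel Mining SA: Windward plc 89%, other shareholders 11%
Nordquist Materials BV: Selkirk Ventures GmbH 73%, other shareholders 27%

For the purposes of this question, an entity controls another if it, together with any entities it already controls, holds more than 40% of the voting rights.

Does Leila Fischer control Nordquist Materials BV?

No

Leila holds 45% of Windward, so Leila controls Windward.
Windward holds 78% of Palisade, so Leila controls Palisade.
Windward holds 89% of Kestrel, so Leila controls Kestrel.
Neither Leila nor any entity Leila controls holds any voting interest in Nordquist.
So Leila does not control Nordquist.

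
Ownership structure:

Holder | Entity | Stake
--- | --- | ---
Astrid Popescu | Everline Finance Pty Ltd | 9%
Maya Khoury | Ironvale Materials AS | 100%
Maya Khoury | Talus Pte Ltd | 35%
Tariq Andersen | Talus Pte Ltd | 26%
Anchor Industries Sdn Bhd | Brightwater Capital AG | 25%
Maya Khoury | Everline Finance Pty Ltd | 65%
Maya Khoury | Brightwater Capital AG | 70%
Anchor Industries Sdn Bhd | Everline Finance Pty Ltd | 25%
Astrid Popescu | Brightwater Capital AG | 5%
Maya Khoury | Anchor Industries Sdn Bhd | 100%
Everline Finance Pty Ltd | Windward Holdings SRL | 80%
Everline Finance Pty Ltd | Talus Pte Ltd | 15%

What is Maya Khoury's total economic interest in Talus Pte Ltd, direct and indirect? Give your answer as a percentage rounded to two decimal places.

Maya reaches Talus along 3 paths.
Direct stake: 35% = 35%.
Via Everline: 65% × 15% = 9.75%.
Via Anchor → Everline: 100% × 25% × 15% = 3.75%.
Total: 35% + 9.75% + 3.75% = 48.5%.
Rounded: 48.50%.

48.50%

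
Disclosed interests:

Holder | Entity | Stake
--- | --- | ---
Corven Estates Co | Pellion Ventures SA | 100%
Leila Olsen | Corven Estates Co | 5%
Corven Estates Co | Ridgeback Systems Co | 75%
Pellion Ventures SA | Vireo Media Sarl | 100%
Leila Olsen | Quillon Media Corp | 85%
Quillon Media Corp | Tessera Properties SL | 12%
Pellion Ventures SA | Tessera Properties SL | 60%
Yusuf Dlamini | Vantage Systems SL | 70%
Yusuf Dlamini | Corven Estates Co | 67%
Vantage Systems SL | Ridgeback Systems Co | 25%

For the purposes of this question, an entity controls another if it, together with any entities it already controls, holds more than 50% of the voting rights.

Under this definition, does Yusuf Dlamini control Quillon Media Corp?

No

Yusuf holds 67% of Corven, so Yusuf controls Corven.
Yusuf holds 70% of Vantage, so Yusuf controls Vantage.
Vantage and Corven together hold 25% + 75% = 100% of Ridgeback, so Yusuf controls Ridgeback.
Corven holds 100% of Pellion, so Yusuf controls Pellion.
Pellion holds 60% of Tessera, so Yusuf controls Tessera.
Pellion holds 100% of Vireo, so Yusuf controls Vireo.
Neither Yusuf nor any entity Yusuf controls holds any voting interest in Quillon.
So Yusuf does not control Quillon.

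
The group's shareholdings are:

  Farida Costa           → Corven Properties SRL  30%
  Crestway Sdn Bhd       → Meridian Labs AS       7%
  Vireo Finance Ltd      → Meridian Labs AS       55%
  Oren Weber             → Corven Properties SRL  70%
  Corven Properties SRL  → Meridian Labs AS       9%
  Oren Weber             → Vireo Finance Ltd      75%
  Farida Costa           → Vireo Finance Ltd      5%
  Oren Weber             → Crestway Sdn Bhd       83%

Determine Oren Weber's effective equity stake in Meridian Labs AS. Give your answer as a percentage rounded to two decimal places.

53.36%

Oren reaches Meridian along 3 paths.
Via Corven: 70% × 9% = 6.3%.
Via Crestway: 83% × 7% = 5.81%.
Via Vireo: 75% × 55% = 41.25%.
Total: 6.3% + 5.81% + 41.25% = 53.36%.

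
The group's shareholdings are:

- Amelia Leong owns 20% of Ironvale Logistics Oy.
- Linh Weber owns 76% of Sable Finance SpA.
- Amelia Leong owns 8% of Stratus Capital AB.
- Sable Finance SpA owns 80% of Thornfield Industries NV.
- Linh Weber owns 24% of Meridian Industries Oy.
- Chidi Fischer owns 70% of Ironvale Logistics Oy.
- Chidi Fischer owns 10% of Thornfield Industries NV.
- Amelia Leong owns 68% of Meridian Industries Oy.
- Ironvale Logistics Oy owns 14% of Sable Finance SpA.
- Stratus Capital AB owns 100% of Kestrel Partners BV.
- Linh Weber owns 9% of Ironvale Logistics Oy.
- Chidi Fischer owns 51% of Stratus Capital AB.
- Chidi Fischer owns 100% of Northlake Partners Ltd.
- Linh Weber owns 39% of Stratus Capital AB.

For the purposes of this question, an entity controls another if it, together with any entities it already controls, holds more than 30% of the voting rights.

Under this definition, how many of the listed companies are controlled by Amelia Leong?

1

Amelia holds 68% of Meridian, so Amelia controls Meridian.
No other company's threshold is met.
Amelia controls 1 company.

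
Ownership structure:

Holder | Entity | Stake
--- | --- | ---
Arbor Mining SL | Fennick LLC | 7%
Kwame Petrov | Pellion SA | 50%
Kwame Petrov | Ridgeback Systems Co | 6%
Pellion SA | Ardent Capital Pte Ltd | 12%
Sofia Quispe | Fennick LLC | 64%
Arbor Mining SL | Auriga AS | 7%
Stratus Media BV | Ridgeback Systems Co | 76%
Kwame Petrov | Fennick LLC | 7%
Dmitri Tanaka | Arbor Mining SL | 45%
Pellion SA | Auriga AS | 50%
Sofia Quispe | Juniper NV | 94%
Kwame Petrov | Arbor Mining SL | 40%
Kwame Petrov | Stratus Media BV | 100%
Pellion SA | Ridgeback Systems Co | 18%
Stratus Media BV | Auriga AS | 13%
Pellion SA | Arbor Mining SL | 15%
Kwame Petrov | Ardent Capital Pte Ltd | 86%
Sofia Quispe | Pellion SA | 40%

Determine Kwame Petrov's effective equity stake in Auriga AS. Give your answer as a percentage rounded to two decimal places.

Kwame reaches Auriga along 4 paths.
Via Stratus: 100% × 13% = 13%.
Via Pellion: 50% × 50% = 25%.
Via Pellion → Arbor: 50% × 15% × 7% = 0.525%.
Via Arbor: 40% × 7% = 2.8%.
Total: 13% + 25% + 0.525% + 2.8% = 41.325%.
Rounded: 41.33%.

41.33%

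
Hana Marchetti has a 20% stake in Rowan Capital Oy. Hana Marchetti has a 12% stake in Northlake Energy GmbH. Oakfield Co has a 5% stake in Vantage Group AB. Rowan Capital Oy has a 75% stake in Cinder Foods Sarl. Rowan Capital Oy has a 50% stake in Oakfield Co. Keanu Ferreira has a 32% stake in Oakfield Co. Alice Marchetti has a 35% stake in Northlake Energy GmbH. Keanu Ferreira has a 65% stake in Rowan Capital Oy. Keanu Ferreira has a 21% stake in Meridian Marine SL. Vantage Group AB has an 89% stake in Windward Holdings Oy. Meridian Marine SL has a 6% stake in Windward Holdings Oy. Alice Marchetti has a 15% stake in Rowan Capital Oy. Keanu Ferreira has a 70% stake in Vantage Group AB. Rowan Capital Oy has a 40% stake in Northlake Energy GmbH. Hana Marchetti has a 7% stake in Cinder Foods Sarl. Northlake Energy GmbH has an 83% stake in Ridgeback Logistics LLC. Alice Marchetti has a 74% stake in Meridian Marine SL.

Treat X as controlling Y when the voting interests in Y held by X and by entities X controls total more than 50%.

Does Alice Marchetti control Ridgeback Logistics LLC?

Alice holds 74% of Meridian, so Alice controls Meridian.
Neither Alice nor any entity Alice controls holds any voting interest in Ridgeback.
So Alice does not control Ridgeback.

No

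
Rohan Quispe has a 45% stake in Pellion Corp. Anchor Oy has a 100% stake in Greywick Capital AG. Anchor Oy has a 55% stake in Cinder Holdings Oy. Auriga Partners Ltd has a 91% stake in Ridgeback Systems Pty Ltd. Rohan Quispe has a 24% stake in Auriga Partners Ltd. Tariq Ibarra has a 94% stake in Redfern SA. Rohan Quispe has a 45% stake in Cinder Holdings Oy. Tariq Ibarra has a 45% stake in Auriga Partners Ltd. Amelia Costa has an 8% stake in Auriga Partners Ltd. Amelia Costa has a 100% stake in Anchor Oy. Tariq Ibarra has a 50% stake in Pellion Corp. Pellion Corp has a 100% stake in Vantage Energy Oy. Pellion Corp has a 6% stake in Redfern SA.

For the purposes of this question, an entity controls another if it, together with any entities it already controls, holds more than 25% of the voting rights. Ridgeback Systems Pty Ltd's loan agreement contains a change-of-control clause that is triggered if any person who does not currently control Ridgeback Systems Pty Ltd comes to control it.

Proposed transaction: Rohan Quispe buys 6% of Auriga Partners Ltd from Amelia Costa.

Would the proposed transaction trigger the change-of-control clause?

Yes

The purchase adds only to Rohan's holdings (Amelia's stake shrinks), so Rohan is the only person who could newly come to control Ridgeback.
Rohan holds 45% of Pellion, so Rohan controls Pellion.
Pellion holds 100% of Vantage, so Rohan controls Vantage.
Rohan holds 45% of Cinder, so Rohan controls Cinder.
Neither Rohan nor any entity Rohan controls holds any voting interest in Ridgeback.
So before the transaction, Rohan does not control Ridgeback.
After the purchase, Rohan's direct stake in Auriga rises to 24% + 6% = 30%, and Amelia's stake falls to 2%.
Rohan holds 30% of Auriga, so Rohan controls Auriga.
Auriga holds 91% of Ridgeback, so Rohan controls Ridgeback.
Rohan did not control Ridgeback before and does after, so the clause is triggered.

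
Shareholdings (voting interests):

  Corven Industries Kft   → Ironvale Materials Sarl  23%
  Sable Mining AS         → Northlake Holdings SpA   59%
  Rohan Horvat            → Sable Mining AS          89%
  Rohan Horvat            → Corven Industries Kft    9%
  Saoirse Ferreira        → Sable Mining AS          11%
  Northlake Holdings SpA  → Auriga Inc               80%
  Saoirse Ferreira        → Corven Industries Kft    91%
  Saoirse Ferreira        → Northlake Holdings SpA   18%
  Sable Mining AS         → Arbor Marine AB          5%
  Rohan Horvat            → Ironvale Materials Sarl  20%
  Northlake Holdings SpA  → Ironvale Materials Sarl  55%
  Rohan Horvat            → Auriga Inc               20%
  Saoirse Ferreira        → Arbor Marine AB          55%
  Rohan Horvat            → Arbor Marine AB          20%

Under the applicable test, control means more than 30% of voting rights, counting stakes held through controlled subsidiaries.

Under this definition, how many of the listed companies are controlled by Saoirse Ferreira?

2

Saoirse holds 91% of Corven, so Saoirse controls Corven.
Saoirse holds 55% of Arbor, so Saoirse controls Arbor.
No other company's threshold is met.
Saoirse controls 2 companies.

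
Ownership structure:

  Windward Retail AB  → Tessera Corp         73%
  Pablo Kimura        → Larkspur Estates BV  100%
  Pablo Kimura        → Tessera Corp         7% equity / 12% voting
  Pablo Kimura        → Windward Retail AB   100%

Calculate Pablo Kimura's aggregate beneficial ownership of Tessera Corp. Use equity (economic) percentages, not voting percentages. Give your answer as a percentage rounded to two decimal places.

80.00%

Pablo reaches Tessera along 2 paths.
Direct stake: 7% = 7%.
Via Windward: 100% × 73% = 73%.
Total: 7% + 73% = 80%.
Rounded: 80.00%.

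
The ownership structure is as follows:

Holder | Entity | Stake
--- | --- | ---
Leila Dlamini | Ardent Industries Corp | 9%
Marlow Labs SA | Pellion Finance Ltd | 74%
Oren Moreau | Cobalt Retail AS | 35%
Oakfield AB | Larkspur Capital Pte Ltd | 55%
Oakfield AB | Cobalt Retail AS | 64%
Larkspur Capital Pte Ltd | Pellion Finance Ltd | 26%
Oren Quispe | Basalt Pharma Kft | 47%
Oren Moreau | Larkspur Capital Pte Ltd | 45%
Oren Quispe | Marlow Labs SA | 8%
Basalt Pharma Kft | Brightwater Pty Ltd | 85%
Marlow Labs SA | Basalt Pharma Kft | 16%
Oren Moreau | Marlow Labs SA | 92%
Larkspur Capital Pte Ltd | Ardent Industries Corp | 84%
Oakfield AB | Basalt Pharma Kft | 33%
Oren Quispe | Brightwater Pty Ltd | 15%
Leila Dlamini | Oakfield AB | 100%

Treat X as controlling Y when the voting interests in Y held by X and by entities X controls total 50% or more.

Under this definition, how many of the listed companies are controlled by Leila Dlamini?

4

Leila holds 100% of Oakfield, so Leila controls Oakfield.
Oakfield holds 55% of Larkspur, so Leila controls Larkspur.
Oakfield holds 64% of Cobalt, so Leila controls Cobalt.
Leila and Larkspur together hold 9% + 84% = 93% of Ardent, so Leila controls Ardent.
No other company's threshold is met.
Leila controls 4 companies.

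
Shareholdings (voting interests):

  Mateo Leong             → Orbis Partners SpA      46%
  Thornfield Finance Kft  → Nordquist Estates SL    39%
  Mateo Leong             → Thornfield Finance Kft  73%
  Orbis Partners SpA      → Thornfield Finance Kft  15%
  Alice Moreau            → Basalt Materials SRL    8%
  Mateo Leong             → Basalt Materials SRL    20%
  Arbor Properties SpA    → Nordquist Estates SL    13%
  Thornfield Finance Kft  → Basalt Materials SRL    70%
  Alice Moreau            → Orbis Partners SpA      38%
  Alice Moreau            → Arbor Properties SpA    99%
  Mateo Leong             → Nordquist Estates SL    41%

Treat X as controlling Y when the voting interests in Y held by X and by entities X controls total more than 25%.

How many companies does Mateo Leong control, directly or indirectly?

4

Mateo holds 46% of Orbis, so Mateo controls Orbis.
Mateo and Orbis together hold 73% + 15% = 88% of Thornfield, so Mateo controls Thornfield.
Thornfield and Mateo together hold 70% + 20% = 90% of Basalt, so Mateo controls Basalt.
Thornfield and Mateo together hold 39% + 41% = 80% of Nordquist, so Mateo controls Nordquist.
No other company's threshold is met.
Mateo controls 4 companies.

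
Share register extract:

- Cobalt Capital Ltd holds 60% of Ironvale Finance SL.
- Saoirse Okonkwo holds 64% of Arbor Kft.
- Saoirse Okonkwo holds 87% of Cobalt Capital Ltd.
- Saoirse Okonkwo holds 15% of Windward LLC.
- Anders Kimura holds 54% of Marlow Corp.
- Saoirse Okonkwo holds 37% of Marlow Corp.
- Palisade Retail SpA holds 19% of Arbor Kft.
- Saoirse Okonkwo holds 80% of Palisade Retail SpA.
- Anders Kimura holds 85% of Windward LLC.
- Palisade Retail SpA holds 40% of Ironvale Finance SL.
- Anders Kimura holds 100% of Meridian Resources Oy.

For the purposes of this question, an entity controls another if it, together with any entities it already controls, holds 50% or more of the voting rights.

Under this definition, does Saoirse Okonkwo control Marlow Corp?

No

Saoirse holds 80% of Palisade, so Saoirse controls Palisade.
Saoirse holds 87% of Cobalt, so Saoirse controls Cobalt.
Saoirse and Palisade together hold 64% + 19% = 83% of Arbor, so Saoirse controls Arbor.
Palisade and Cobalt together hold 40% + 60% = 100% of Ironvale, so Saoirse controls Ironvale.
In Marlow, Saoirse's side holds only 37%, not ≥ 50%.
So Saoirse does not control Marlow.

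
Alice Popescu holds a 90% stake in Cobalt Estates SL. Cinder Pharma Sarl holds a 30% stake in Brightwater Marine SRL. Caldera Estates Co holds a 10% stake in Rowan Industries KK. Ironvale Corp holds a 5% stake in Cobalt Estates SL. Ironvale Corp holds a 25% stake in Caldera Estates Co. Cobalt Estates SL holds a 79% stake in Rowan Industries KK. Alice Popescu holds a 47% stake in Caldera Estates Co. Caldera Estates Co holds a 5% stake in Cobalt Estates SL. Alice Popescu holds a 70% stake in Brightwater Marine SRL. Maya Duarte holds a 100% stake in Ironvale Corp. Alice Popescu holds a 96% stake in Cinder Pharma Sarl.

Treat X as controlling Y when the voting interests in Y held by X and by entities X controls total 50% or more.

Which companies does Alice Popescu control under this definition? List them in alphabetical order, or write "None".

Alice holds 96% of Cinder, so Alice controls Cinder.
Cinder and Alice together hold 30% + 70% = 100% of Brightwater, so Alice controls Brightwater.
Alice holds 90% of Cobalt, so Alice controls Cobalt.
Cobalt holds 79% of Rowan, so Alice controls Rowan.
No other company's threshold is met.

Brightwater Marine SRL, Cinder Pharma Sarl, Cobalt Estates SL, Rowan Industries KK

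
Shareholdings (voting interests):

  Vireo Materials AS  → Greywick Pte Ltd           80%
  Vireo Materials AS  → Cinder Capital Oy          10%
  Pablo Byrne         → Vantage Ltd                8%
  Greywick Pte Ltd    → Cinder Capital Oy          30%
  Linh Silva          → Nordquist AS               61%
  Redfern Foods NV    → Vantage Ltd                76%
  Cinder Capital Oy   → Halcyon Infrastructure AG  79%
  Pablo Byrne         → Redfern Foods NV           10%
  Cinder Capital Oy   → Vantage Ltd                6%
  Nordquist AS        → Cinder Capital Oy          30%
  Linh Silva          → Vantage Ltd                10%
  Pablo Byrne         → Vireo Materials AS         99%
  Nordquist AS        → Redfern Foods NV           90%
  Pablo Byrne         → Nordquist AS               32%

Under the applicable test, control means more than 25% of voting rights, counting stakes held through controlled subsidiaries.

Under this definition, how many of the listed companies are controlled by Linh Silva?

5

Linh holds 61% of Nordquist, so Linh controls Nordquist.
Nordquist holds 90% of Redfern, so Linh controls Redfern.
Nordquist holds 30% of Cinder, so Linh controls Cinder.
Cinder holds 79% of Halcyon, so Linh controls Halcyon.
Linh and Redfern and Cinder together hold 10% + 76% + 6% = 92% of Vantage, so Linh controls Vantage.
No other company's threshold is met.
Linh controls 5 companies.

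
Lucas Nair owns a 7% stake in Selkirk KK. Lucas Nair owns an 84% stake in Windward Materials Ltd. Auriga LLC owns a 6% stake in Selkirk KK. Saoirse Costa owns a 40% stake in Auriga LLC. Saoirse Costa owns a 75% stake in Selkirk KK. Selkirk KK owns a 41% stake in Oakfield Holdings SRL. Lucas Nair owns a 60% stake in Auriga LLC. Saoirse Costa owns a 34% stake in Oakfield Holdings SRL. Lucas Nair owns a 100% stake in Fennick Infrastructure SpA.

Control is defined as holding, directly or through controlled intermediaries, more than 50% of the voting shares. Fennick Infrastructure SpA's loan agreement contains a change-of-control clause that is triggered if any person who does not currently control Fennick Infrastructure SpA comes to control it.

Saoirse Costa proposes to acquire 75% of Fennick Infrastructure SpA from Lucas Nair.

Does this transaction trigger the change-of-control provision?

Yes

The purchase adds only to Saoirse's holdings (Lucas's stake shrinks), so Saoirse is the only person who could newly come to control Fennick.
Saoirse holds 75% of Selkirk, so Saoirse controls Selkirk.
Selkirk and Saoirse together hold 41% + 34% = 75% of Oakfield, so Saoirse controls Oakfield.
Neither Saoirse nor any entity Saoirse controls holds any voting interest in Fennick.
So before the transaction, Saoirse does not control Fennick.
After the purchase, Saoirse holds 75% of Fennick directly, and Lucas's stake falls to 25%.
Saoirse holds 75% of Fennick, so Saoirse controls Fennick.
Saoirse did not control Fennick before and does after, so the clause is triggered.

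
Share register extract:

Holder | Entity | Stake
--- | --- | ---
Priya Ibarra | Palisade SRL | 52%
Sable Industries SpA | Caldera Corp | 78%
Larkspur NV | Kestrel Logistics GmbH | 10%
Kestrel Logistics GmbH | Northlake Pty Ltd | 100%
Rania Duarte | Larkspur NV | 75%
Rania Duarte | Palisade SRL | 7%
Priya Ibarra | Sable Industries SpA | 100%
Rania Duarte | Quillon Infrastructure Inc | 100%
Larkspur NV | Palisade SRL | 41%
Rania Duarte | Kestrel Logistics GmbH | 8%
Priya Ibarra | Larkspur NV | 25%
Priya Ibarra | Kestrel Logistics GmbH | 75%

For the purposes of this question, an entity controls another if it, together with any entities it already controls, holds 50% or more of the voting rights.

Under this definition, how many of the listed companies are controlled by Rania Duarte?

2

Rania holds 75% of Larkspur, so Rania controls Larkspur.
Rania holds 100% of Quillon, so Rania controls Quillon.
No other company's threshold is met.
Rania controls 2 companies.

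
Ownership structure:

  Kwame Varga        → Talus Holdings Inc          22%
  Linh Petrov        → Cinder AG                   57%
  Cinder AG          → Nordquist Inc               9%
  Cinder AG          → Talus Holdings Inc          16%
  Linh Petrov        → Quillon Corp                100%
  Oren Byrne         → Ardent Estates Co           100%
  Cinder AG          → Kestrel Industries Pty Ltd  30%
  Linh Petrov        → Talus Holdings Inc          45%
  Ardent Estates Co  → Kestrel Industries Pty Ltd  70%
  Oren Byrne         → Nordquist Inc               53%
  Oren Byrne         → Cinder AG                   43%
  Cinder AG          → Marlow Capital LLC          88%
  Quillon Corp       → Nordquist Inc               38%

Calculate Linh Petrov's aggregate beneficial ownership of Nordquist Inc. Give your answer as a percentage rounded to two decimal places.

43.13%

Linh reaches Nordquist along 2 paths.
Via Quillon: 100% × 38% = 38%.
Via Cinder: 57% × 9% = 5.13%.
Total: 38% + 5.13% = 43.13%.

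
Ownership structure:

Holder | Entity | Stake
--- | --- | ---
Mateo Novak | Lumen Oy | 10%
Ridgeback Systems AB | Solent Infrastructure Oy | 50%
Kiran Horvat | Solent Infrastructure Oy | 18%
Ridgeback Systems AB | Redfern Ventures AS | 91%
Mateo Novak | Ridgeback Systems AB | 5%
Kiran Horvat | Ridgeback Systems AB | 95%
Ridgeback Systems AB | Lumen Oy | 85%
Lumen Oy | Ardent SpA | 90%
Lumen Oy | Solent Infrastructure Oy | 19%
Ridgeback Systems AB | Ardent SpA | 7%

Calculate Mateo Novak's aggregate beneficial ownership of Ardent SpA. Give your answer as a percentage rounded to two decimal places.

Mateo reaches Ardent along 3 paths.
Via Ridgeback → Lumen: 5% × 85% × 90% = 3.825%.
Via Lumen: 10% × 90% = 9%.
Via Ridgeback: 5% × 7% = 0.35%.
Total: 3.825% + 9% + 0.35% = 13.175%.
Rounded: 13.18%.

13.18%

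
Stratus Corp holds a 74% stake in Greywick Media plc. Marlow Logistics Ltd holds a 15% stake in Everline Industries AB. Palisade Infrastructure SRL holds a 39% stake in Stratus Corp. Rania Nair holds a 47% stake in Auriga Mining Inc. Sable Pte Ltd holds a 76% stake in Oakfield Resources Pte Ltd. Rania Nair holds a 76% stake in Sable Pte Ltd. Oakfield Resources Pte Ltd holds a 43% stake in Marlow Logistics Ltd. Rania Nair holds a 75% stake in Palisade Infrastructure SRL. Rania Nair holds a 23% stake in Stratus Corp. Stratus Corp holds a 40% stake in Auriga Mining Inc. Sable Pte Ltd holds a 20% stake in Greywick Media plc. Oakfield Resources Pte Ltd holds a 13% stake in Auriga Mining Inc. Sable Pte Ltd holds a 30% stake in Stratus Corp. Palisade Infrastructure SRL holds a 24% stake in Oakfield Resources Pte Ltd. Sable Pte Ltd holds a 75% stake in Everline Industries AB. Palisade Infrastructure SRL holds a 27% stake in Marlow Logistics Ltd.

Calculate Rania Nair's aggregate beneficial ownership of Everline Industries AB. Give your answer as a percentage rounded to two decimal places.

Rania reaches Everline along 4 paths.
Via Sable: 76% × 75% = 57%.
Via Palisade → Marlow: 75% × 27% × 15% = 3.0375%.
Via Palisade → Oakfield → Marlow: 75% × 24% × 43% × 15% = 1.161%.
Via Sable → Oakfield → Marlow: 76% × 76% × 43% × 15% = 3.72552%.
Total: 57% + 3.0375% + 1.161% + 3.72552% = 64.92402%.
Rounded: 64.92%.

64.92%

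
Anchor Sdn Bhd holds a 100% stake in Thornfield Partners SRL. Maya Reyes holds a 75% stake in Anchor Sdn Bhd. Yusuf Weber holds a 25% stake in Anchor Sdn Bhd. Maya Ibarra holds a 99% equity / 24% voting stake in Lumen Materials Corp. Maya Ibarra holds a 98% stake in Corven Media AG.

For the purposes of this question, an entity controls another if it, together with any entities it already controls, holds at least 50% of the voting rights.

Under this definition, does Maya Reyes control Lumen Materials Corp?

No

Maya Reyes holds 75% of Anchor, so Maya Reyes controls Anchor.
Anchor holds 100% of Thornfield, so Maya Reyes controls Thornfield.
Neither Maya Reyes nor any entity Maya Reyes controls holds any voting interest in Lumen.
So Maya Reyes does not control Lumen.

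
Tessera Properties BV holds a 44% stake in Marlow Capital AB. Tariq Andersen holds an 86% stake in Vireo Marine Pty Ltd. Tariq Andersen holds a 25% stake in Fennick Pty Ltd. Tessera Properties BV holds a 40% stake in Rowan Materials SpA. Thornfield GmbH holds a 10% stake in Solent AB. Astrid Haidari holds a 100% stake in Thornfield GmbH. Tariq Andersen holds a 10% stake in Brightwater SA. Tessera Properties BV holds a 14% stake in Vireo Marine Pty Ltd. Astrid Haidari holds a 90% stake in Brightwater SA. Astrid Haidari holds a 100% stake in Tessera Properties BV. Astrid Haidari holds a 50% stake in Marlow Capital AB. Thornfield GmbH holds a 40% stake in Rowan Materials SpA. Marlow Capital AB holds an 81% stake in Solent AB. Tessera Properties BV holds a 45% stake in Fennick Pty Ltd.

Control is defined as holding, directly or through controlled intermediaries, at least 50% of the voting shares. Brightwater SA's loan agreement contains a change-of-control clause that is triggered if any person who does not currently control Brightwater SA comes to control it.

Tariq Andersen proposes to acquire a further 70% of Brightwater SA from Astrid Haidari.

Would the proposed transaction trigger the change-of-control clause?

The purchase adds only to Tariq's holdings (Astrid's stake shrinks), so Tariq is the only person who could newly come to control Brightwater.
Tariq holds 86% of Vireo, so Tariq controls Vireo.
In Brightwater, Tariq's side holds only 10%, not ≥ 50%.
So before the transaction, Tariq does not control Brightwater.
After the purchase, Tariq's direct stake in Brightwater rises to 10% + 70% = 80%, and Astrid's stake falls to 20%.
Tariq holds 80% of Brightwater, so Tariq controls Brightwater.
Tariq did not control Brightwater before and does after, so the clause is triggered.

Yes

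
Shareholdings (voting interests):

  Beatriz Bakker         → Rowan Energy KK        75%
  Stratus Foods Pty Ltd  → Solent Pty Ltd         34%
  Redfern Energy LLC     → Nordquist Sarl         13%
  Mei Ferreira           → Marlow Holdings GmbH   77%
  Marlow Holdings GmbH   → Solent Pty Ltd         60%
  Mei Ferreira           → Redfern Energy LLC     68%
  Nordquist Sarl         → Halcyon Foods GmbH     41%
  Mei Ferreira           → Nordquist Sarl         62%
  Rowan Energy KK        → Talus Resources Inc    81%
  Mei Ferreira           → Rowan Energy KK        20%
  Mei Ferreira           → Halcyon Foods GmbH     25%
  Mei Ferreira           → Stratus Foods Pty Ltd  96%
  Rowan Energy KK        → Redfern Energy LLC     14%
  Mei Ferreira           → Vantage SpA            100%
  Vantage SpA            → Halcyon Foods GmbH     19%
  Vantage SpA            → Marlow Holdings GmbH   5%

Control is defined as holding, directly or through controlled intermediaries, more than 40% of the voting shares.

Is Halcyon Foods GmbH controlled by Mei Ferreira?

Mei holds 68% of Redfern, so Mei controls Redfern.
Redfern and Mei together hold 13% + 62% = 75% of Nordquist, so Mei controls Nordquist.
Mei holds 100% of Vantage, so Mei controls Vantage.
Vantage and Nordquist and Mei together hold 19% + 41% + 25% = 85% of Halcyon, so Mei controls Halcyon.

Yes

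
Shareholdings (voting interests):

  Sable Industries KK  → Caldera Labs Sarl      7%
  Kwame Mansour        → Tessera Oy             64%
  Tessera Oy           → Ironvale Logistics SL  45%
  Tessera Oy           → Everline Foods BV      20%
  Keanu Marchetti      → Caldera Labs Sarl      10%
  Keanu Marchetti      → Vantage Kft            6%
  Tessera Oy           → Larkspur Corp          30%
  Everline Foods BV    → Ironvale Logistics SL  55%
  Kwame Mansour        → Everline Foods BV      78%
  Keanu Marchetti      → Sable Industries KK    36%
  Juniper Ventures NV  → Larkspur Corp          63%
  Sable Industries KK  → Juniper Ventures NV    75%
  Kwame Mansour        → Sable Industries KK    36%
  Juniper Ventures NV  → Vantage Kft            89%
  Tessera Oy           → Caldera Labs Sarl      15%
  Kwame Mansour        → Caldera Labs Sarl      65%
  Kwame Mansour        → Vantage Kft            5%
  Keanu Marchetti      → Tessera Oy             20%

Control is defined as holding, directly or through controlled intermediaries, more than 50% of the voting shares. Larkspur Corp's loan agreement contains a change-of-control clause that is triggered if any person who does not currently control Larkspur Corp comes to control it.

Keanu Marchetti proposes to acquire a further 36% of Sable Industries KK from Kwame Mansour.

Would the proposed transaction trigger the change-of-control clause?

Yes

The purchase adds only to Keanu's holdings (Kwame's stake shrinks), so Keanu is the only person who could newly come to control Larkspur.
Keanu's largest direct stake is 36% in Sable, which does not meet the threshold, so Keanu controls no company.
Neither Keanu nor any entity Keanu controls holds any voting interest in Larkspur.
So before the transaction, Keanu does not control Larkspur.
After the purchase, Keanu's direct stake in Sable rises to 36% + 36% = 72%, and Kwame's stake falls to 0%.
Keanu holds 72% of Sable, so Keanu controls Sable.
Sable holds 75% of Juniper, so Keanu controls Juniper.
Juniper holds 63% of Larkspur, so Keanu controls Larkspur.
Keanu did not control Larkspur before and does after, so the clause is triggered.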